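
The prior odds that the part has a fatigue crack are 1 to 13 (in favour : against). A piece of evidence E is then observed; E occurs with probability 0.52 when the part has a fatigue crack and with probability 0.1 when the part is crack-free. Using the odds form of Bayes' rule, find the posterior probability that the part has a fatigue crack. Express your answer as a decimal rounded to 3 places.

Posterior probability ≈ 0.286

Prior odds = 1/13 = 0.076923.
Likelihood ratio for E = 0.52/0.1 = 5.2000.
Posterior odds = prior odds × LR = 0.40000.
Posterior probability = odds/(1+odds) = 0.40000/1.4000 = 0.286.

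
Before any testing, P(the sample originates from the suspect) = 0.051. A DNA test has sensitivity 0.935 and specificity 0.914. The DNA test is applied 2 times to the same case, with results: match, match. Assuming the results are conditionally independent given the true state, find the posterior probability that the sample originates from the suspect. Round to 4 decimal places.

With H the event that the sample originates from the suspect, the joint likelihood of the observed sequence is P(data|H) = 0.935·0.935 = 0.87423 and P(data|¬H) = 0.086·0.086 = 0.0073960.
Bayes: P(H|data) = 0.051·0.87423 / (0.051·0.87423 + 0.949·0.0073960) = 0.044585/0.051604 = 0.8640.

Posterior P(H) ≈ 0.8640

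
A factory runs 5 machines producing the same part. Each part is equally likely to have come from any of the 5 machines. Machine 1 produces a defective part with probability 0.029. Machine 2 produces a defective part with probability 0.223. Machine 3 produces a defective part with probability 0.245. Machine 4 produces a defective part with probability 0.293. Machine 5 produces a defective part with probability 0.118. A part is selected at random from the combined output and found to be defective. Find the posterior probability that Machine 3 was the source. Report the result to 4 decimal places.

Tabulate prior·likelihood by source: [1] prior 0.2, lik 0.029, product 0.005800; [2] prior 0.2, lik 0.223, product 0.04460; [3] prior 0.2, lik 0.245, product 0.04900; [4] prior 0.2, lik 0.293, product 0.05860; [5] prior 0.2, lik 0.118, product 0.02360.
Normalizing constant = 0.18160; the posterior for Machine 3 is its product over the sum, 0.04900/0.18160 = 0.2698.

Posterior probability ≈ 0.2698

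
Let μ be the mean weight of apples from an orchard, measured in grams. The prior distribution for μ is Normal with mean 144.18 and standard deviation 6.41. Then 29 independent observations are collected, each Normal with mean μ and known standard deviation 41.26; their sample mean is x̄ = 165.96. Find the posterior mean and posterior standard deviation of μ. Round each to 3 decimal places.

With known σ, the Normal prior is conjugate. Weight on the data is w = (n/σ²)/(n/σ² + 1/τ₀²) = 0.0170349/(0.0170349+0.0243379) = 0.41174.
Posterior mean = w·x̄ + (1−w)·μ₀ = 0.41174·165.96 + 0.58826·144.18 = 153.148. Posterior variance = 1/(0.0170349+0.0243379) = 24.1704, so SD = 4.916.

Posterior mean ≈ 153.148; posterior SD ≈ 4.916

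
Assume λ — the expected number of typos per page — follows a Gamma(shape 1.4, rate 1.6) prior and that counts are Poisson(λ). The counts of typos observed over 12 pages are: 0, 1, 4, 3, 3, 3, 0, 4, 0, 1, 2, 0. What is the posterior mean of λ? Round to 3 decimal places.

Posterior mean ≈ 1.647

The Poisson likelihood adds the total count to the shape and the number of exposure periods to the rate. Here ∑xᵢ = 21 and n = 12, so shape 1.4→22.4 and rate 1.6→13.6.
Posterior mean = shape/rate = 22.4/13.6 = 1.647.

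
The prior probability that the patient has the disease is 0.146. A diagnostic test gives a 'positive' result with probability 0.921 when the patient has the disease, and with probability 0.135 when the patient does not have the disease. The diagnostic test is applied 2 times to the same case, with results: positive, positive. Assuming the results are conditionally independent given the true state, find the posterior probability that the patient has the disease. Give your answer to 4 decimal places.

Let H be the event that the patient has the disease; start with P(H) = 0.146. P('positive'|H) = 0.921, P('positive'|¬H) = 0.135.
Update on result 1 ('positive'): P(H) ← 0.921·0.1460 / (0.921·0.1460 + 0.135·0.8540) = 0.13447/0.24976 = 0.5384.
Update on result 2 ('positive'): P(H) ← 0.921·0.5384 / (0.921·0.5384 + 0.135·0.4616) = 0.49586/0.55817 = 0.8884.

Posterior P(H) ≈ 0.8884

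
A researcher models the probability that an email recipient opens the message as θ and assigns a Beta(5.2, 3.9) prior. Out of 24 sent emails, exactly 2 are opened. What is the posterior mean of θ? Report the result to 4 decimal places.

Observing 2 successes and 22 failures updates Beta(5.2, 3.9) by adding the success and failure counts to the two shape parameters: α = 5.2+2 = 7.2, β = 3.9+22 = 25.9.
Posterior mean = α/(α+β) = 7.2/33.1 = 0.2175.

Posterior mean ≈ 0.2175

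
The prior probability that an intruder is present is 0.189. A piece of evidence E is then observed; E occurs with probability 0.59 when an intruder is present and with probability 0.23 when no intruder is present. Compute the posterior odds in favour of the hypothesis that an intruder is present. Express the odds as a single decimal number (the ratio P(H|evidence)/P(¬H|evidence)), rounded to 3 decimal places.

Prior odds = 0.189/(1−0.189) = 0.23305. In log-odds, ln(0.23305) = -1.4565.
Add log likelihood ratio: ln(2.5652) = 0.94204.
Posterior log-odds = -0.51448, so posterior odds = exp(-0.51448) = 0.59781.

Posterior odds ≈ 0.598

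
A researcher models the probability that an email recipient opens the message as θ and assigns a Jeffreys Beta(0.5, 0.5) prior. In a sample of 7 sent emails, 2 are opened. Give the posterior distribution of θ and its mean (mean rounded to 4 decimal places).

Posterior: Beta(2.5, 5.5); mean ≈ 0.3125

Observing 2 successes and 5 failures updates Beta(0.5, 0.5) by adding the success and failure counts to the two shape parameters: α = 0.5+2 = 2.5, β = 0.5+5 = 5.5.
E[θ | data] = 2.5/(2.5+5.5) = 0.3125.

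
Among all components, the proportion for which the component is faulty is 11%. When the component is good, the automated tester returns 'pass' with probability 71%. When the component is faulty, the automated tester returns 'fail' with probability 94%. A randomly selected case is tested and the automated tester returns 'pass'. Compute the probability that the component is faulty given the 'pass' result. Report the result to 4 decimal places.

P(H | E) ≈ 0.0103

Let H be the event that the component is faulty. P(H) = 0.11, so P(¬H) = 0.89. With E the 'pass' result, P(E|H) = 0.06 and P(E|¬H) = 0.71.
P(E) = 0.06·0.11 + 0.71·0.89 = 0.0066000 + 0.63190 = 0.63850.
By Bayes' theorem, P(H|E) = 0.0066000 / 0.63850 = 0.0103.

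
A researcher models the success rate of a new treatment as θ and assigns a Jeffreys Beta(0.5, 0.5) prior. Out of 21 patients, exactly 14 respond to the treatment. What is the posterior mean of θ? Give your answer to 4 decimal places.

Posterior mean ≈ 0.6591

The binomial likelihood is conjugate to the Beta prior: with 14 successes and 7 failures, the posterior is Beta(0.5+14, 0.5+7) = Beta(14.5, 7.5).
E[θ | data] = 14.5/(14.5+7.5) = 0.6591.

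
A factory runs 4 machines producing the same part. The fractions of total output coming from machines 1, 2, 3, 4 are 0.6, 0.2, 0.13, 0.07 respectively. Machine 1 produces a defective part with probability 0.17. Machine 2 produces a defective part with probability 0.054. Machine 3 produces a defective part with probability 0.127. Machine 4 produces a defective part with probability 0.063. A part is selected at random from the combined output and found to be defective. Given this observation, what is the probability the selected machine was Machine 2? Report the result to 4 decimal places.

Posterior probability ≈ 0.0808

Tabulate prior·likelihood by source: [1] prior 0.6, lik 0.17, product 0.1020; [2] prior 0.2, lik 0.054, product 0.01080; [3] prior 0.13, lik 0.127, product 0.01651; [4] prior 0.07, lik 0.063, product 0.004410.
Normalizing constant = 0.13372; the posterior for Machine 2 is its product over the sum, 0.01080/0.13372 = 0.0808.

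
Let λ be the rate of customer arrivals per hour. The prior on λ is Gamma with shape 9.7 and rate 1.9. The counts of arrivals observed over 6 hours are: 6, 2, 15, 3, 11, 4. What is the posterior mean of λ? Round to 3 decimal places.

Posterior mean ≈ 6.418

Total count ∑xᵢ = 41 over n = 6 hours.
Gamma is conjugate to the Poisson likelihood: posterior is Gamma(shape = 9.7+41 = 50.7, rate = 1.9+6 = 7.9).
Posterior mean = shape/rate = 50.7/7.9 = 6.418.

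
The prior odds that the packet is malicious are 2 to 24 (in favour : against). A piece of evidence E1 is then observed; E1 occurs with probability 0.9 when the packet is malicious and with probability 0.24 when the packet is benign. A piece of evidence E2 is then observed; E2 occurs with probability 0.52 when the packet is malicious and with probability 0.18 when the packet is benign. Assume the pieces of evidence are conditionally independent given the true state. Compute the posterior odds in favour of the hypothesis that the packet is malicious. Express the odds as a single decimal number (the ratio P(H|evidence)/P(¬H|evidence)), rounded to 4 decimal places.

Prior odds = 2/24 = 0.083333.
Likelihood ratio for E1 = 0.9/0.24 = 3.7500.
Likelihood ratio for E2 = 0.52/0.18 = 2.8889.
Posterior odds = prior odds × LR₁ × LR₂ = 0.90278.

Posterior odds ≈ 0.9028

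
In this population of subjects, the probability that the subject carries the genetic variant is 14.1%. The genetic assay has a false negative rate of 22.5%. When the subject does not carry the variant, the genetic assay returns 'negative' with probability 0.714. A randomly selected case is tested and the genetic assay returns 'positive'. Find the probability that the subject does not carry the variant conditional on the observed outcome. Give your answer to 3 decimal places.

Write H for 'the subject carries the genetic variant'. Prior odds H:¬H = 0.141/0.859 = 0.16414. For the 'positive' outcome, the likelihood ratio is 0.775/0.286 = 2.7098.
Posterior odds = 0.16414 × 2.7098 = 0.44480, so P(H|E) = 0.44480/(1+0.44480) = 0.308. Then P(¬H|E) = 1 − 0.308 = 0.692.

P(¬H | E) ≈ 0.692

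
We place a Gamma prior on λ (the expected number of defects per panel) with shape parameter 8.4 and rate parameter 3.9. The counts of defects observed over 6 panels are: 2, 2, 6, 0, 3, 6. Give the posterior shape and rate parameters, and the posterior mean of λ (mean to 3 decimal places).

Posterior: Gamma(shape=27.4, rate=9.9); mean ≈ 2.768

The Poisson likelihood adds the total count to the shape and the number of exposure periods to the rate. Here ∑xᵢ = 19 and n = 6, so shape 8.4→27.4 and rate 3.9→9.9.
E[λ | data] = 27.4/9.9 = 2.768.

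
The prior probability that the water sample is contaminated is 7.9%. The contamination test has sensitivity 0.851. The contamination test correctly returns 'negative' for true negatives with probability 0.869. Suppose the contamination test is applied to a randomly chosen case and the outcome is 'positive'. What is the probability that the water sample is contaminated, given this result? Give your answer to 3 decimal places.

Write H for 'the water sample is contaminated'. Prior odds H:¬H = 0.079/0.921 = 0.085776. For the 'positive' outcome, the likelihood ratio is 0.851/0.131 = 6.4962.
Posterior odds = 0.085776 × 6.4962 = 0.55722, so P(H|E) = 0.55722/(1+0.55722) = 0.358.

P(H | E) ≈ 0.358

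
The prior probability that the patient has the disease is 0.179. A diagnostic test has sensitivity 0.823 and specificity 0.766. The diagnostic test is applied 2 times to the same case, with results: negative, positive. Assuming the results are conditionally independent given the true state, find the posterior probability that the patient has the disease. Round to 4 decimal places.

Let H be the event that the patient has the disease; start with P(H) = 0.179. P('positive'|H) = 0.823, P('positive'|¬H) = 0.234.
Update on result 1 ('negative'): P(H) ← 0.177·0.1790 / (0.177·0.1790 + 0.766·0.8210) = 0.031683/0.66057 = 0.0480.
Update on result 2 ('positive'): P(H) ← 0.823·0.0480 / (0.823·0.0480 + 0.234·0.9520) = 0.039474/0.26225 = 0.1505.

Posterior P(H) ≈ 0.1505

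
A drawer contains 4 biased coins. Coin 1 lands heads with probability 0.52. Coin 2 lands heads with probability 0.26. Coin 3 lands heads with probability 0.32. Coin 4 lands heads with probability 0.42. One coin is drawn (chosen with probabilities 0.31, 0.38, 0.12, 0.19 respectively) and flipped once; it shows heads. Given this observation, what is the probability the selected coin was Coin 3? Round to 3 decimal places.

P(heads|C1) = 0.52; P(heads|C2) = 0.26; P(heads|C3) = 0.32; P(heads|C4) = 0.42.
Prior × likelihood for each source: 0.31·0.52=0.1612, 0.38·0.26=0.09880, 0.12·0.32=0.03840, 0.19·0.42=0.07980. Summing gives P(heads) = 0.37820.
P(Coin 3 | heads) = 0.03840 / 0.37820 = 0.102.

Posterior probability ≈ 0.102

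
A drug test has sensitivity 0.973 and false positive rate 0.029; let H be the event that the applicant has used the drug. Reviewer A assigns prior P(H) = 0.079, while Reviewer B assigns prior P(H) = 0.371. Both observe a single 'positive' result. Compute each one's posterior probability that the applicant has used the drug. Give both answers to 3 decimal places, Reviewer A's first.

Reviewer A: 0.742; Reviewer B: 0.952

The likelihood ratio for a 'positive' result is 0.973/0.029 = 33.552.
Reviewer A: prior odds 0.079/0.921 = 0.085776; posterior odds 2.8779; posterior probability 0.742.
Reviewer B: prior odds 0.371/0.629 = 0.58983; posterior odds 19.790; posterior probability 0.952.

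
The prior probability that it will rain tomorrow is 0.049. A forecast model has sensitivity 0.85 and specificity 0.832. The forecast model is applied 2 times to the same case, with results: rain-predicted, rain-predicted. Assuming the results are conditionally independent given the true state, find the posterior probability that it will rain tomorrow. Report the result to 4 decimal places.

With H the event that it will rain tomorrow, the joint likelihood of the observed sequence is P(data|H) = 0.85·0.85 = 0.72250 and P(data|¬H) = 0.168·0.168 = 0.028224.
Bayes: P(H|data) = 0.049·0.72250 / (0.049·0.72250 + 0.951·0.028224) = 0.035402/0.062244 = 0.5688.

Posterior P(H) ≈ 0.5688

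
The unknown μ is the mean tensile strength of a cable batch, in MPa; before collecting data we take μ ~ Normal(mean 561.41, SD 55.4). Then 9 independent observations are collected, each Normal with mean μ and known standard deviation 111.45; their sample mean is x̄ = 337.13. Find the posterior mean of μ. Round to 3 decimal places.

Posterior mean ≈ 406.699

Prior precision 1/τ₀² = 1/55.4² = 0.00032582; data precision n/σ² = 9/111.45² = 0.00072457.
Posterior precision = 0.00032582 + 0.00072457 = 0.00105040.
Posterior mean = (0.00032582·561.41 + 0.00072457·337.13) / 0.00105040 = 406.699.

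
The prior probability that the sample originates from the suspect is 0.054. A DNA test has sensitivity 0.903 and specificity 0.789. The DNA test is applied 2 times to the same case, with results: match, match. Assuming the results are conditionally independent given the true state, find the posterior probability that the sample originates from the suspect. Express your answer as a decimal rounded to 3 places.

Let H be the event that the sample originates from the suspect; start with P(H) = 0.054. P('match'|H) = 0.903, P('match'|¬H) = 0.211.
Update on result 1 ('match'): P(H) ← 0.903·0.0540 / (0.903·0.0540 + 0.211·0.9460) = 0.048762/0.24837 = 0.1963.
Update on result 2 ('match'): P(H) ← 0.903·0.1963 / (0.903·0.1963 + 0.211·0.8037) = 0.17729/0.34686 = 0.5111.

Posterior P(H) ≈ 0.511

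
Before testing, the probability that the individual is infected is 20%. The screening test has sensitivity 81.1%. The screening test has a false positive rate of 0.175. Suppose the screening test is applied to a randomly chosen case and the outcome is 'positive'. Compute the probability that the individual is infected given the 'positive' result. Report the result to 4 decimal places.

P(H | E) ≈ 0.5367

Let H be the event that the individual is infected. P(H) = 0.2, so P(¬H) = 0.8. With E the 'positive' result, P(E|H) = 0.811 and P(E|¬H) = 0.175.
P(E) = 0.811·0.2 + 0.175·0.8 = 0.16220 + 0.14000 = 0.30220.
By Bayes' theorem, P(H|E) = 0.16220 / 0.30220 = 0.5367.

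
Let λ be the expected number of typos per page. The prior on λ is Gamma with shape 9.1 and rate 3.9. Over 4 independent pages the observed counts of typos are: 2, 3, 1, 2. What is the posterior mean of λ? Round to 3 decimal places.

Total count ∑xᵢ = 8 over n = 4 pages.
Gamma is conjugate to the Poisson likelihood: posterior is Gamma(shape = 9.1+8 = 17.1, rate = 3.9+4 = 7.9).
E[λ | data] = 17.1/7.9 = 2.165.

Posterior mean ≈ 2.165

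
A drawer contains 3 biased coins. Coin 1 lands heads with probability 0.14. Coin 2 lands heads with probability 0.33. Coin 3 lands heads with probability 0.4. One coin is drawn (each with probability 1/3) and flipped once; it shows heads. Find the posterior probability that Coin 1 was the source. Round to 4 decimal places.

Tabulate prior·likelihood by source: [1] prior 0.333333, lik 0.14, product 0.04667; [2] prior 0.333333, lik 0.33, product 0.1100; [3] prior 0.333333, lik 0.4, product 0.1333.
Normalizing constant = 0.29000; the posterior for Coin 1 is its product over the sum, 0.04667/0.29000 = 0.1609.

Posterior probability ≈ 0.1609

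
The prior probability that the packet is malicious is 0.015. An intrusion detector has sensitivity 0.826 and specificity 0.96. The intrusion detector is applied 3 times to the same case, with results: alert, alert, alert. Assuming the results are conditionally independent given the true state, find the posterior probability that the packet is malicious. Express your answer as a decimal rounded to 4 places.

Posterior P(H) ≈ 0.9926

Let H be the event that the packet is malicious; start with P(H) = 0.015. P('alert'|H) = 0.826, P('alert'|¬H) = 0.04.
Update on result 1 ('alert'): P(H) ← 0.826·0.0150 / (0.826·0.0150 + 0.04·0.9850) = 0.012390/0.051790 = 0.2392.
Update on result 2 ('alert'): P(H) ← 0.826·0.2392 / (0.826·0.2392 + 0.04·0.7608) = 0.19761/0.22804 = 0.8666.
Update on result 3 ('alert'): P(H) ← 0.826·0.8666 / (0.826·0.8666 + 0.04·0.1334) = 0.71577/0.72111 = 0.9926.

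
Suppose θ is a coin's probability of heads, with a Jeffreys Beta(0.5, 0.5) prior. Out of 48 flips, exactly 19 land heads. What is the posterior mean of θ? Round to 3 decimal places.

Posterior mean ≈ 0.398

The binomial likelihood is conjugate to the Beta prior: with 19 successes and 29 failures, the posterior is Beta(0.5+19, 0.5+29) = Beta(19.5, 29.5).
Posterior mean = α/(α+β) = 19.5/49 = 0.398.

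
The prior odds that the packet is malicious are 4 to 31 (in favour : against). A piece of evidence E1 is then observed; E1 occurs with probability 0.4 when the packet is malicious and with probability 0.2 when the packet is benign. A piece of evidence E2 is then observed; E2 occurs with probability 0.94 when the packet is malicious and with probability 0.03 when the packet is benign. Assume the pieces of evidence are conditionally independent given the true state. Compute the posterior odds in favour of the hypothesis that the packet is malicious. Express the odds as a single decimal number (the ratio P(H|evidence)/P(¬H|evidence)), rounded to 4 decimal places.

Prior odds = 4/31 = 0.12903. In log-odds, ln(0.12903) = -2.0477.
Add log likelihood ratios: ln(2.0000) + ln(31.333) = 4.1378.
Posterior log-odds = 2.0901, so posterior odds = exp(2.0901) = 8.0860.

Posterior odds ≈ 8.0860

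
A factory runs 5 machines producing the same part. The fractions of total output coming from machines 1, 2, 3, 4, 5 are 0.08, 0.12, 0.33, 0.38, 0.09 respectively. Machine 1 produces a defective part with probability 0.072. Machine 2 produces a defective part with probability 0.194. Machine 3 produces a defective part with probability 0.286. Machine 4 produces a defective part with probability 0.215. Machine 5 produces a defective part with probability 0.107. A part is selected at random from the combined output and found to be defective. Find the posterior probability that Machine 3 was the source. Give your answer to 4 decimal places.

Tabulate prior·likelihood by source: [1] prior 0.08, lik 0.072, product 0.005760; [2] prior 0.12, lik 0.194, product 0.02328; [3] prior 0.33, lik 0.286, product 0.09438; [4] prior 0.38, lik 0.215, product 0.08170; [5] prior 0.09, lik 0.107, product 0.009630.
Normalizing constant = 0.21475; the posterior for Machine 3 is its product over the sum, 0.09438/0.21475 = 0.4395.

Posterior probability ≈ 0.4395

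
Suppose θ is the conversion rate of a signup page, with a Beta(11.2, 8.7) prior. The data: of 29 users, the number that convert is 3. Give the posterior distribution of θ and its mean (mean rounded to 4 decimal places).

The binomial likelihood is conjugate to the Beta prior: with 3 successes and 26 failures, the posterior is Beta(11.2+3, 8.7+26) = Beta(14.2, 34.7).
E[θ | data] = 14.2/(14.2+34.7) = 0.2904.

Posterior: Beta(14.2, 34.7); mean ≈ 0.2904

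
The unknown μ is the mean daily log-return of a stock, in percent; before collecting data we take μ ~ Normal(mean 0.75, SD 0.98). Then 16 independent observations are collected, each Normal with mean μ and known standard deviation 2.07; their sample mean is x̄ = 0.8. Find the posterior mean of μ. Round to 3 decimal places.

Posterior mean ≈ 0.789

Prior precision 1/τ₀² = 1/0.98² = 1.04123; data precision n/σ² = 16/2.07² = 3.73404.
Posterior precision = 1.04123 + 3.73404 = 4.77528.
Posterior mean = (1.04123·0.75 + 3.73404·0.8) / 4.77528 = 0.789.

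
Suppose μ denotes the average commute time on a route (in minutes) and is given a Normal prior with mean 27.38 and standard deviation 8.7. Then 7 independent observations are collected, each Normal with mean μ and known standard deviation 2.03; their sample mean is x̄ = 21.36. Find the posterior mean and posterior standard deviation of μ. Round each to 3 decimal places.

Prior precision 1/τ₀² = 1/8.7² = 0.0132118; data precision n/σ² = 7/2.03² = 1.69866.
Posterior precision = 0.0132118 + 1.69866 = 1.71187, giving posterior SD = 1/√1.71187 = 0.764.
Posterior mean = (0.0132118·27.38 + 1.69866·21.36) / 1.71187 = 21.406.

Posterior mean ≈ 21.406; posterior SD ≈ 0.764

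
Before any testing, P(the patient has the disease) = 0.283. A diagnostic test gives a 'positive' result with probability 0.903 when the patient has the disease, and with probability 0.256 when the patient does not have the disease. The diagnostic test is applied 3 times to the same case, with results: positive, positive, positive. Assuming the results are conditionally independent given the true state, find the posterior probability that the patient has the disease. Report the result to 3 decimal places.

With H the event that the patient has the disease, the joint likelihood of the observed sequence is P(data|H) = 0.903·0.903·0.903 = 0.73631 and P(data|¬H) = 0.256·0.256·0.256 = 0.016777.
Bayes: P(H|data) = 0.283·0.73631 / (0.283·0.73631 + 0.717·0.016777) = 0.20838/0.22041 = 0.9454.

Posterior P(H) ≈ 0.945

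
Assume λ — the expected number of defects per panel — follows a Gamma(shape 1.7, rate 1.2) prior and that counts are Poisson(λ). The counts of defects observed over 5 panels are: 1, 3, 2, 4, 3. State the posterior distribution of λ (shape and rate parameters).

Posterior: Gamma(shape=14.7, rate=6.2)

Total count ∑xᵢ = 13 over n = 5 panels.
Gamma is conjugate to the Poisson likelihood: posterior is Gamma(shape = 1.7+13 = 14.7, rate = 1.2+5 = 6.2).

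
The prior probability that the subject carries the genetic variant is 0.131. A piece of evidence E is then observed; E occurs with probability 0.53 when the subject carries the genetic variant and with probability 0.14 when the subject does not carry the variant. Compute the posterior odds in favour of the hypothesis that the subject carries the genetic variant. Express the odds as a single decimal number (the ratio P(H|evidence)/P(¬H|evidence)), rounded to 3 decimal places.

Prior odds = 0.131/(1−0.131) = 0.15075.
Likelihood ratio for E = 0.53/0.14 = 3.7857.
Posterior odds = prior odds × LR = 0.57069.

Posterior odds ≈ 0.571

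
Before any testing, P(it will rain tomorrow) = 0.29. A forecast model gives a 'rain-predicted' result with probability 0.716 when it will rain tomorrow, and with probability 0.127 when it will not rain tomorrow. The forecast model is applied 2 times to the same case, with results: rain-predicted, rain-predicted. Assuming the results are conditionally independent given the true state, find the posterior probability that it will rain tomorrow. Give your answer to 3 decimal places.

Let H be the event that it will rain tomorrow; start with P(H) = 0.29. P('rain-predicted'|H) = 0.716, P('rain-predicted'|¬H) = 0.127.
Update on result 1 ('rain-predicted'): P(H) ← 0.716·0.2900 / (0.716·0.2900 + 0.127·0.7100) = 0.20764/0.29781 = 0.6972.
Update on result 2 ('rain-predicted'): P(H) ← 0.716·0.6972 / (0.716·0.6972 + 0.127·0.3028) = 0.49921/0.53766 = 0.9285.

Posterior P(H) ≈ 0.928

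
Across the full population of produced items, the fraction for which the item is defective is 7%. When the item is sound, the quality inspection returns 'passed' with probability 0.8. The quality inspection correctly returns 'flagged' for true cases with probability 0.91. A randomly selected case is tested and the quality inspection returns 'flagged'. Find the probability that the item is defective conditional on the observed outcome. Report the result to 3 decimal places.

P(H | E) ≈ 0.255

Write H for 'the item is defective'. Prior odds H:¬H = 0.07/0.93 = 0.075269. For the 'flagged' outcome, the likelihood ratio is 0.91/0.2 = 4.5500.
Posterior odds = 0.075269 × 4.5500 = 0.34247, so P(H|E) = 0.34247/(1+0.34247) = 0.255.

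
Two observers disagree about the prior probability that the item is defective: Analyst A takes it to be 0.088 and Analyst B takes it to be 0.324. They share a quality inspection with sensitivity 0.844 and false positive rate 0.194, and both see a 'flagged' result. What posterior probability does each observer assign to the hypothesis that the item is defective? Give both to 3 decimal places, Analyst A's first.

Analyst A: 0.296; Analyst B: 0.676

The likelihood ratio for a 'flagged' result is 0.844/0.194 = 4.3505.
Analyst A: prior odds 0.088/0.912 = 0.096491; posterior odds 0.41979; posterior probability 0.296.
Analyst B: prior odds 0.324/0.676 = 0.47929; posterior odds 2.0852; posterior probability 0.676.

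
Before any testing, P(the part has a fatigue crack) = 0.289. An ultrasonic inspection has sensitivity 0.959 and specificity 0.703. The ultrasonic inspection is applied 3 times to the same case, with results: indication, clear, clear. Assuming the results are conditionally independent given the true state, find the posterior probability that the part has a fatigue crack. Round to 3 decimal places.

Posterior P(H) ≈ 0.004

Let H be the event that the part has a fatigue crack; start with P(H) = 0.289. P('indication'|H) = 0.959, P('indication'|¬H) = 0.297.
Update on result 1 ('indication'): P(H) ← 0.959·0.2890 / (0.959·0.2890 + 0.297·0.7110) = 0.27715/0.48832 = 0.5676.
Update on result 2 ('clear'): P(H) ← 0.041·0.5676 / (0.041·0.5676 + 0.703·0.4324) = 0.023270/0.32727 = 0.0711.
Update on result 3 ('clear'): P(H) ← 0.041·0.0711 / (0.041·0.0711 + 0.703·0.9289) = 0.0029152/0.65593 = 0.0044.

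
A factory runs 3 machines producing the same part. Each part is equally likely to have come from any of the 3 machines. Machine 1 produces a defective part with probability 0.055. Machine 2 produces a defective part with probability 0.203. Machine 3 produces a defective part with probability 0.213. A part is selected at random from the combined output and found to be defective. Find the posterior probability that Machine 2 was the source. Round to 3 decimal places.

Posterior probability ≈ 0.431

P(defective|M1) = 0.055; P(defective|M2) = 0.203; P(defective|M3) = 0.213.
Prior × likelihood for each source: 0.333333·0.055=0.01833, 0.333333·0.203=0.06767, 0.333333·0.213=0.07100. Summing gives P(defective) = 0.15700.
P(Machine 2 | defective) = 0.06767 / 0.15700 = 0.431.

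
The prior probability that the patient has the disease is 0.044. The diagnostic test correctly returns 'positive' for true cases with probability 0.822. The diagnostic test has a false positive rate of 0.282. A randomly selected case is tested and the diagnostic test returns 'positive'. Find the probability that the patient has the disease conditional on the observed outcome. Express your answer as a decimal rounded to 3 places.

Let H be the event that the patient has the disease. P(H) = 0.044, so P(¬H) = 0.956. With E the 'positive' result, P(E|H) = 0.822 and P(E|¬H) = 0.282.
P(E) = 0.822·0.044 + 0.282·0.956 = 0.036168 + 0.26959 = 0.30576.
By Bayes' theorem, P(H|E) = 0.036168 / 0.30576 = 0.118.

P(H | E) ≈ 0.118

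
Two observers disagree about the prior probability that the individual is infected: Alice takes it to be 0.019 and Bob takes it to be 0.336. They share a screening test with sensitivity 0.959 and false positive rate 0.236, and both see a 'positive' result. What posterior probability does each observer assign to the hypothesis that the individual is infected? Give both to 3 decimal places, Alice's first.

Alice: 0.073; Bob: 0.673

The likelihood ratio for a 'positive' result is 0.959/0.236 = 4.0636.
Alice: prior odds 0.019/0.981 = 0.019368; posterior odds 0.078703; posterior probability 0.073.
Bob: prior odds 0.336/0.664 = 0.50602; posterior odds 2.0563; posterior probability 0.673.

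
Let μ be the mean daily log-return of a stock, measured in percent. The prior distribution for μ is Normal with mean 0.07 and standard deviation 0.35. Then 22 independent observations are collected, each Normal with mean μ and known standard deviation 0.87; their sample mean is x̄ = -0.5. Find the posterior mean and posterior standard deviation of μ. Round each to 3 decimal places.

With known σ, the Normal prior is conjugate. Weight on the data is w = (n/σ²)/(n/σ² + 1/τ₀²) = 29.0659/(29.0659+8.16327) = 0.78073.
Posterior mean = w·x̄ + (1−w)·μ₀ = 0.78073·-0.5 + 0.21927·0.07 = -0.375. Posterior variance = 1/(29.0659+8.16327) = 0.0268606, so SD = 0.164.

Posterior mean ≈ -0.375; posterior SD ≈ 0.164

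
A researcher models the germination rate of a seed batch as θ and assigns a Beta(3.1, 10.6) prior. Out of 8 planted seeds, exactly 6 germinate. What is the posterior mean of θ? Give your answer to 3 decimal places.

Posterior mean ≈ 0.419

Observing 6 successes and 2 failures updates Beta(3.1, 10.6) by adding the success and failure counts to the two shape parameters: α = 3.1+6 = 9.1, β = 10.6+2 = 12.6.
Posterior mean = α/(α+β) = 9.1/21.7 = 0.419.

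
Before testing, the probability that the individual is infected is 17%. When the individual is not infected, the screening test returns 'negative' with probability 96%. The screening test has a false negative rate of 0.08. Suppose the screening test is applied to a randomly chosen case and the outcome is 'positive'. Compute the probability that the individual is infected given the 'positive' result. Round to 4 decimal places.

P(H | E) ≈ 0.8249

Let H be the event that the individual is infected. P(H) = 0.17, so P(¬H) = 0.83. With E the 'positive' result, P(E|H) = 0.92 and P(E|¬H) = 0.04.
P(E) = 0.92·0.17 + 0.04·0.83 = 0.15640 + 0.033200 = 0.18960.
By Bayes' theorem, P(H|E) = 0.15640 / 0.18960 = 0.8249.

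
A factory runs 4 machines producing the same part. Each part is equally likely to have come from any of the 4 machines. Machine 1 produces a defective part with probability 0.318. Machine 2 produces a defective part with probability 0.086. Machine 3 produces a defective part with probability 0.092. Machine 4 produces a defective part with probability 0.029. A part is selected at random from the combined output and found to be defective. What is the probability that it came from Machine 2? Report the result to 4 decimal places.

P(defective|M1) = 0.318; P(defective|M2) = 0.086; P(defective|M3) = 0.092; P(defective|M4) = 0.029.
Prior × likelihood for each source: 0.25·0.318=0.07950, 0.25·0.086=0.02150, 0.25·0.092=0.02300, 0.25·0.029=0.007250. Summing gives P(defective) = 0.13125.
P(Machine 2 | defective) = 0.02150 / 0.13125 = 0.1638.

Posterior probability ≈ 0.1638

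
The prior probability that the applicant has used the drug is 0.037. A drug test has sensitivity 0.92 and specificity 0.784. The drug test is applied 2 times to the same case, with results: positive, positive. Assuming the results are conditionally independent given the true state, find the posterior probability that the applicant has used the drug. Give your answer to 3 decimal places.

With H the event that the applicant has used the drug, the joint likelihood of the observed sequence is P(data|H) = 0.92·0.92 = 0.84640 and P(data|¬H) = 0.216·0.216 = 0.046656.
Bayes: P(H|data) = 0.037·0.84640 / (0.037·0.84640 + 0.963·0.046656) = 0.031317/0.076247 = 0.4107.

Posterior P(H) ≈ 0.411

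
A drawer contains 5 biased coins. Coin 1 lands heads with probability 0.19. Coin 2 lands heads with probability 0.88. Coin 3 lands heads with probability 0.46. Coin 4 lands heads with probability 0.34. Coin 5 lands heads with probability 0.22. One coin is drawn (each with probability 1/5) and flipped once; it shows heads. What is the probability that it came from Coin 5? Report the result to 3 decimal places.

Posterior probability ≈ 0.105

Tabulate prior·likelihood by source: [1] prior 0.2, lik 0.19, product 0.03800; [2] prior 0.2, lik 0.88, product 0.1760; [3] prior 0.2, lik 0.46, product 0.09200; [4] prior 0.2, lik 0.34, product 0.06800; [5] prior 0.2, lik 0.22, product 0.04400.
Normalizing constant = 0.41800; the posterior for Coin 5 is its product over the sum, 0.04400/0.41800 = 0.105.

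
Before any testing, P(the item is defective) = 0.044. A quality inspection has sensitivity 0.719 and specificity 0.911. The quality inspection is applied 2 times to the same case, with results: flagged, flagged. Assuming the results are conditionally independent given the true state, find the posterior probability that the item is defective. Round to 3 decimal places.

Let H be the event that the item is defective; start with P(H) = 0.044. P('flagged'|H) = 0.719, P('flagged'|¬H) = 0.089.
Update on result 1 ('flagged'): P(H) ← 0.719·0.0440 / (0.719·0.0440 + 0.089·0.9560) = 0.031636/0.11672 = 0.2710.
Update on result 2 ('flagged'): P(H) ← 0.719·0.2710 / (0.719·0.2710 + 0.089·0.7290) = 0.19488/0.25976 = 0.7502.

Posterior P(H) ≈ 0.750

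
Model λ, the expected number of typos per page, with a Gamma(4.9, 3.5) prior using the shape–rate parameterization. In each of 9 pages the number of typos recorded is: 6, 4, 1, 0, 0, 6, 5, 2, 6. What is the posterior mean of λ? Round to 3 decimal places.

Total count ∑xᵢ = 30 over n = 9 pages.
Gamma is conjugate to the Poisson likelihood: posterior is Gamma(shape = 4.9+30 = 34.9, rate = 3.5+9 = 12.5).
Posterior mean = shape/rate = 34.9/12.5 = 2.792.

Posterior mean ≈ 2.792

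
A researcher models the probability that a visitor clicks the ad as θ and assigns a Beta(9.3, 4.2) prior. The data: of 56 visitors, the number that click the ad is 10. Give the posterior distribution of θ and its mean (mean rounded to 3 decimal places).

Observing 10 successes and 46 failures updates Beta(9.3, 4.2) by adding the success and failure counts to the two shape parameters: α = 9.3+10 = 19.3, β = 4.2+46 = 50.2.
Posterior mean = α/(α+β) = 19.3/69.5 = 0.278.

Posterior: Beta(19.3, 50.2); mean ≈ 0.278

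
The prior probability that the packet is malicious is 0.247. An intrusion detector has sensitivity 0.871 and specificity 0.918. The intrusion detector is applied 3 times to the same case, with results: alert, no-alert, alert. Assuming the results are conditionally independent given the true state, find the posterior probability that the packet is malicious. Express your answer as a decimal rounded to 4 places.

Posterior P(H) ≈ 0.8387

Let H be the event that the packet is malicious; start with P(H) = 0.247. P('alert'|H) = 0.871, P('alert'|¬H) = 0.082.
Update on result 1 ('alert'): P(H) ← 0.871·0.2470 / (0.871·0.2470 + 0.082·0.7530) = 0.21514/0.27688 = 0.7770.
Update on result 2 ('no-alert'): P(H) ← 0.129·0.7770 / (0.129·0.7770 + 0.918·0.2230) = 0.10023/0.30495 = 0.3287.
Update on result 3 ('alert'): P(H) ← 0.871·0.3287 / (0.871·0.3287 + 0.082·0.6713) = 0.28628/0.34133 = 0.8387.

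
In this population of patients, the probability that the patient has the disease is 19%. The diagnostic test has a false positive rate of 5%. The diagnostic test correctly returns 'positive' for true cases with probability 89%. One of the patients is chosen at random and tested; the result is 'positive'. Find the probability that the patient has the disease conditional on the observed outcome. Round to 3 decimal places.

Let H be the event that the patient has the disease. P(H) = 0.19, so P(¬H) = 0.81. With E the 'positive' result, P(E|H) = 0.89 and P(E|¬H) = 0.05.
P(E) = 0.89·0.19 + 0.05·0.81 = 0.16910 + 0.040500 = 0.20960.
By Bayes' theorem, P(H|E) = 0.16910 / 0.20960 = 0.807.

P(H | E) ≈ 0.807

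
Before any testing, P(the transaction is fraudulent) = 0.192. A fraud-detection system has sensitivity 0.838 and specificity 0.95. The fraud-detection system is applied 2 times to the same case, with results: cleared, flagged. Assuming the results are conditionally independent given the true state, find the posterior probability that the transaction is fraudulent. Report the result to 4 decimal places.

Let H be the event that the transaction is fraudulent; start with P(H) = 0.192. P('flagged'|H) = 0.838, P('flagged'|¬H) = 0.05.
Update on result 1 ('cleared'): P(H) ← 0.162·0.1920 / (0.162·0.1920 + 0.95·0.8080) = 0.031104/0.79870 = 0.0389.
Update on result 2 ('flagged'): P(H) ← 0.838·0.0389 / (0.838·0.0389 + 0.05·0.9611) = 0.032634/0.080687 = 0.4045.

Posterior P(H) ≈ 0.4045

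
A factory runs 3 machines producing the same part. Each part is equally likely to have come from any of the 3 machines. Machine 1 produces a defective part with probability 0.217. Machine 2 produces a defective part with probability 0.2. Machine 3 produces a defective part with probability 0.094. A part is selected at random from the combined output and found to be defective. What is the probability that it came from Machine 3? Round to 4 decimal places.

Posterior probability ≈ 0.1840

Tabulate prior·likelihood by source: [1] prior 0.333333, lik 0.217, product 0.07233; [2] prior 0.333333, lik 0.2, product 0.06667; [3] prior 0.333333, lik 0.094, product 0.03133.
Normalizing constant = 0.17033; the posterior for Machine 3 is its product over the sum, 0.03133/0.17033 = 0.1840.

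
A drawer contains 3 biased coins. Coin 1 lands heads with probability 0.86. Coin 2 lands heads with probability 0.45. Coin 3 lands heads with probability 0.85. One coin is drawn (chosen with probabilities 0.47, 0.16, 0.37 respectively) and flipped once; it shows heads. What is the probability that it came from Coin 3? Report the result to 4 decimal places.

Posterior probability ≈ 0.3977

Tabulate prior·likelihood by source: [1] prior 0.47, lik 0.86, product 0.4042; [2] prior 0.16, lik 0.45, product 0.07200; [3] prior 0.37, lik 0.85, product 0.3145.
Normalizing constant = 0.79070; the posterior for Coin 3 is its product over the sum, 0.3145/0.79070 = 0.3977.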